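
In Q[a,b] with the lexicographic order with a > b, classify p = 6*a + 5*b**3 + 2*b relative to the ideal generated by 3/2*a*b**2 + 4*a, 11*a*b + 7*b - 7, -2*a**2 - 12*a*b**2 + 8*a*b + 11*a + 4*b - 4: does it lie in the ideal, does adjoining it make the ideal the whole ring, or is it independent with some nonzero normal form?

Adjoining 6*a + 5*b**3 + 2*b makes the ideal the whole ring: the system is inconsistent.

First compute the reduced Gröbner basis of I by Buchberger's algorithm.
f_1 = 3/2*a*b**2 + 4*a, LT = a*b**2.
f_2 = 11*a*b + 7*b - 7, LT = a*b.
f_3 = -2*a**2 - 12*a*b**2 + 8*a*b + 11*a + 4*b - 4, LT = a**2.

S(f_1,f_2): lcm = a*b**2. S = 8/3*a - 7/11*b**2 + 7/11*b.
  leading term a: no divisor's leading term divides it; move 8/3*a to the remainder.
  leading term b**2: no divisor's leading term divides it; move -7/11*b**2 to the remainder.
  leading term b: no divisor's leading term divides it; move 7/11*b to the remainder.
  remainder 8/3*a - 7/11*b**2 + 7/11*b ≠ 0; add h_4 = 8/3*a - 7/11*b**2 + 7/11*b to the basis.

S(f_1,f_3): lcm = a**2*b**2. S = 8/3*a**2 - 6*a*b**4 + 4*a*b**3 + 11/2*a*b**2 + 2*b**3 - 2*b**2.
  leading term a**2: subtract (-4/3)·f_3 from 8/3*a**2 - 6*a*b**4 + 4*a*b**3 + 11/2*a*b**2 + 2*b**3 - 2*b**2 → -6*a*b**4 + 4*a*b**3 - 21/2*a*b**2 + 32/3*a*b + 44/3*a + 2*b**3 - 2*b**2 + 16/3*b - 16/3
  leading term a*b**4: subtract (-4*b**2)·f_1 from -6*a*b**4 + 4*a*b**3 - 21/2*a*b**2 + 32/3*a*b + 44/3*a + 2*b**3 - 2*b**2 + 16/3*b - 16/3 → 4*a*b**3 + 11/2*a*b**2 + 32/3*a*b + 44/3*a + 2*b**3 - 2*b**2 + 16/3*b - 16/3
  leading term a*b**3: subtract (8/3*b)·f_1 from 4*a*b**3 + 11/2*a*b**2 + 32/3*a*b + 44/3*a + 2*b**3 - 2*b**2 + 16/3*b - 16/3 → 11/2*a*b**2 + 44/3*a + 2*b**3 - 2*b**2 + 16/3*b - 16/3
  leading term a*b**2: subtract (11/3)·f_1 from 11/2*a*b**2 + 44/3*a + 2*b**3 - 2*b**2 + 16/3*b - 16/3 → 2*b**3 - 2*b**2 + 16/3*b - 16/3
  leading term b**3: no divisor's leading term divides it; move 2*b**3 to the remainder.
  leading term b**2: no divisor's leading term divides it; move -2*b**2 to the remainder.
  leading term b: no divisor's leading term divides it; move 16/3*b to the remainder.
  leading term 1: no divisor's leading term divides it; move -16/3 to the remainder.
  remainder 2*b**3 - 2*b**2 + 16/3*b - 16/3 ≠ 0; add h_5 = 2*b**3 - 2*b**2 + 16/3*b - 16/3 to the basis.

S(f_2,f_3): lcm = a**2*b. S = -6*a*b**3 + 4*a*b**2 + 135/22*a*b - 7/11*a + 2*b**2 - 2*b.
  leading term a*b**3: subtract (-4*b)·f_1 from -6*a*b**3 + 4*a*b**2 + 135/22*a*b - 7/11*a + 2*b**2 - 2*b → 4*a*b**2 + 487/22*a*b - 7/11*a + 2*b**2 - 2*b
  leading term a*b**2: subtract (8/3)·f_1 from 4*a*b**2 + 487/22*a*b - 7/11*a + 2*b**2 - 2*b → 487/22*a*b - 373/33*a + 2*b**2 - 2*b
  leading term a*b: subtract (487/242)·f_2 from 487/22*a*b - 373/33*a + 2*b**2 - 2*b → -373/33*a + 2*b**2 - 3893/242*b + 3409/242
  leading term a: subtract (-373/88)·h_4 from -373/33*a + 2*b**2 - 3893/242*b + 3409/242 → -675/968*b**2 - 12961/968*b + 3409/242
  leading term b**2: no divisor's leading term divides it; move -675/968*b**2 to the remainder.
  leading term b: no divisor's leading term divides it; move -12961/968*b to the remainder.
  leading term 1: no divisor's leading term divides it; move 3409/242 to the remainder.
  remainder -675/968*b**2 - 12961/968*b + 3409/242 ≠ 0; add h_6 = -675/968*b**2 - 12961/968*b + 3409/242 to the basis.

S(f_3,h_4): lcm = a**2. S = 549/88*a*b**2 - 373/88*a*b - 11/2*a - 2*b + 2.
  leading term a*b**2: subtract (183/44)·f_1 from 549/88*a*b**2 - 373/88*a*b - 11/2*a - 2*b + 2 → -373/88*a*b - 487/22*a - 2*b + 2
  leading term a*b: subtract (-373/968)·f_2 from -373/88*a*b - 487/22*a - 2*b + 2 → -487/22*a + 675/968*b - 675/968
  leading term a: subtract (-1461/176)·h_4 from -487/22*a + 675/968*b - 675/968 → -10227/1936*b**2 + 11577/1936*b - 675/968
  leading term b**2: subtract (3409/450)·h_6 from -10227/1936*b**2 + 11577/1936*b - 675/968 → 2126767/19800*b - 2126767/19800
  leading term b: no divisor's leading term divides it; move 2126767/19800*b to the remainder.
  leading term 1: no divisor's leading term divides it; move -2126767/19800 to the remainder.
  remainder 2126767/19800*b - 2126767/19800 ≠ 0; add h_7 = 2126767/19800*b - 2126767/19800 to the basis.

The other S-polynomials (S(f_1,h_4), S(f_2,h_4), S(f_1,h_5), S(f_2,h_5), S(f_3,h_5), S(h_4,h_5), S(f_1,h_6), S(f_2,h_6), S(f_3,h_6), S(h_4,h_6), S(h_5,h_6), S(f_1,h_7), S(f_2,h_7), S(f_3,h_7), S(h_4,h_7), S(h_5,h_7), S(h_6,h_7)) all reduce to 0 modulo the current basis, so we have a Gröbner basis.
Inter-reduce: drop elements whose leading term is divisible by another's, tail-reduce, and make monic.
Reduced Gröbner basis: {a, b - 1}.
Label its elements g_1 = a, g_2 = b - 1.

Reduce p = 6*a + 5*b**3 + 2*b modulo G:
  leading term a: subtract (6)·g_1 from 6*a + 5*b**3 + 2*b → 5*b**3 + 2*b
  leading term b**3: subtract (5*b**2)·g_2 from 5*b**3 + 2*b → 5*b**2 + 2*b
  leading term b**2: subtract (5*b)·g_2 from 5*b**2 + 2*b → 7*b
  leading term b: subtract (7)·g_2 from 7*b → 7
  leading term 1: no divisor's leading term divides it; move 7 to the remainder.
  normal form = 7.
The normal form is nonzero, so p ∉ I. Since p minus its normal form lies in I, I + (p) = I + (r) where r = 7; decide whether this ideal is the whole ring.
Here r = 7 is a nonzero constant, hence a unit: 1 ∈ I + (p), the Gröbner basis of I + (p) is {1}, and the enlarged system has no common solution — adjoining p is inconsistent.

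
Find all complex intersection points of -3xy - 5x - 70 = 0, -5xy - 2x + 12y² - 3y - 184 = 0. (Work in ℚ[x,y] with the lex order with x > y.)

Compute a lex Gröbner basis by Buchberger's algorithm.
f_1 = -3xy - 5x - 70, LT = xy.
f_2 = -5xy - 2x + 12y² - 3y - 184, LT = xy.

S(f_1,f_2): lcm = xy. S = 19/15x + 12/5y² - ⅗y - 202/15.
  reduce S modulo (f_1, f_2):
  remainder 19/15x + 12/5y² - ⅗y - 202/15 ≠ 0; add h_3 = 19/15x + 12/5y² - ⅗y - 202/15 to the basis.

S(f_1,h_3): lcm = xy. S = 5/3x - 36/19y³ + 9/19y² + 202/19y + 70/3.
  reduce S modulo (f_1, f_2, h_3):
  remainder -36/19y³ - 51/19y² + 217/19y + 780/19 ≠ 0; add h_4 = -36/19y³ - 51/19y² + 217/19y + 780/19 to the basis.

The other S-polynomials (S(f_2,h_3), S(f_1,h_4), S(f_2,h_4), S(h_3,h_4)) all reduce to 0 modulo the current basis, so we have a Gröbner basis.
Inter-reduce: drop elements whose leading term is divisible by another's, tail-reduce, and make monic.
Reduced Gröbner basis: {x + 36/19y² - 9/19y - 202/19, y³ + 17/12y² - 217/36y - 65/3}.

Elimination: the polynomial y³ + 17/12y² - 217/36y - 65/3 lies in the elimination ideal for y, so y ∈ {3, -53/24 - sqrt(1351)*I/24, -53/24 + sqrt(1351)*I/24}. For each such y, the remaining basis elements (now univariate) give the rest of the solution.
  y = 3: the earlier basis element becomes x + 5 = 0, giving x = -5 — point (-5, 3).
  y = -53/24 - sqrt(1351)*I/24: the earlier basis element becomes x - 91/19 + 7*sqrt(1351)*I/19 = 0, giving x = 91/19 - 7*sqrt(1351)*I/19 — point (91/19 - 7*sqrt(1351)*I/19, -53/24 - sqrt(1351)*I/24).
  y = -53/24 + sqrt(1351)*I/24: the earlier basis element becomes x - 91/19 - 7*sqrt(1351)*I/19 = 0, giving x = 91/19 + 7*sqrt(1351)*I/19 — point (91/19 + 7*sqrt(1351)*I/19, -53/24 + sqrt(1351)*I/24).

{(-5, 3), (91/19 - 7*sqrt(1351)*I/19, -53/24 - sqrt(1351)*I/24), (91/19 + 7*sqrt(1351)*I/19, -53/24 + sqrt(1351)*I/24)}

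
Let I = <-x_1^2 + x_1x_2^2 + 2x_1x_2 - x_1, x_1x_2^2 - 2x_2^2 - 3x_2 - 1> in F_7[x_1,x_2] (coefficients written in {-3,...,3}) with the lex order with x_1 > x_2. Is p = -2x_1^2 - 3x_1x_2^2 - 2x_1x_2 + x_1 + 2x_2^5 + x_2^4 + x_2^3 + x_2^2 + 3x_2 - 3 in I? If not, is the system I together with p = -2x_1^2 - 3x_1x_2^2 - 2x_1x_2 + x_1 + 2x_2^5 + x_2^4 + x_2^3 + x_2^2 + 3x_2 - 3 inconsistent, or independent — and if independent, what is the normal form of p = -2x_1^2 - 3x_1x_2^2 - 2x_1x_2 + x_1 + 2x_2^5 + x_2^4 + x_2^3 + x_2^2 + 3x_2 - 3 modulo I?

-2x_1^2 - 3x_1x_2^2 - 2x_1x_2 + x_1 + 2x_2^5 + x_2^4 + x_2^3 + x_2^2 + 3x_2 - 3 lies in I (it reduces to 0).

First compute the reduced Gröbner basis of I by Buchberger's algorithm.
f_1 = -x_1^2 + x_1x_2^2 + 2x_1x_2 - x_1, LT = x_1^2.
f_2 = x_1x_2^2 - 2x_2^2 - 3x_2 - 1, LT = x_1x_2^2.

S(f_1,f_2): lcm = x_1^2x_2^2. S = -x_1x_2^4 - 2x_1x_2^3 + 3x_1x_2^2 + 3x_1x_2 + x_1.
  leading term x_1x_2^4: subtract (-x_2^2)·f_2 from -x_1x_2^4 - 2x_1x_2^3 + 3x_1x_2^2 + 3x_1x_2 + x_1 → -2x_1x_2^3 + 3x_1x_2^2 + 3x_1x_2 + x_1 - 2x_2^4 - 3x_2^3 - x_2^2
  leading term x_1x_2^3: subtract (-2x_2)·f_2 from -2x_1x_2^3 + 3x_1x_2^2 + 3x_1x_2 + x_1 - 2x_2^4 - 3x_2^3 - x_2^2 → 3x_1x_2^2 + 3x_1x_2 + x_1 - 2x_2^4 - 2x_2
  leading term x_1x_2^2: subtract (3)·f_2 from 3x_1x_2^2 + 3x_1x_2 + x_1 - 2x_2^4 - 2x_2 → 3x_1x_2 + x_1 - 2x_2^4 - x_2^2 + 3
  leading term x_1x_2: no divisor's leading term divides it; move 3x_1x_2 to the remainder.
  leading term x_1: no divisor's leading term divides it; move x_1 to the remainder.
  leading term x_2^4: no divisor's leading term divides it; move -2x_2^4 to the remainder.
  leading term x_2^2: no divisor's leading term divides it; move -x_2^2 to the remainder.
  leading term 1: no divisor's leading term divides it; move 3 to the remainder.
  remainder 3x_1x_2 + x_1 - 2x_2^4 - x_2^2 + 3 ≠ 0; add h_3 = 3x_1x_2 + x_1 - 2x_2^4 - x_2^2 + 3 to the basis.

S(f_2,h_3): lcm = x_1x_2^2. S = 2x_1x_2 + 3x_2^5 - 2x_2^3 - 2x_2^2 + 3x_2 - 1.
  leading term x_1x_2: subtract (3)·h_3 from 2x_1x_2 + 3x_2^5 - 2x_2^3 - 2x_2^2 + 3x_2 - 1 → -3x_1 + 3x_2^5 - x_2^4 - 2x_2^3 + x_2^2 + 3x_2 - 3
  leading term x_1: no divisor's leading term divides it; move -3x_1 to the remainder.
  leading term x_2^5: no divisor's leading term divides it; move 3x_2^5 to the remainder.
  leading term x_2^4: no divisor's leading term divides it; move -x_2^4 to the remainder.
  leading term x_2^3: no divisor's leading term divides it; move -2x_2^3 to the remainder.
  leading term x_2^2: no divisor's leading term divides it; move x_2^2 to the remainder.
  leading term x_2: no divisor's leading term divides it; move 3x_2 to the remainder.
  leading term 1: no divisor's leading term divides it; move -3 to the remainder.
  remainder -3x_1 + 3x_2^5 - x_2^4 - 2x_2^3 + x_2^2 + 3x_2 - 3 ≠ 0; add h_4 = -3x_1 + 3x_2^5 - x_2^4 - 2x_2^3 + x_2^2 + 3x_2 - 3 to the basis.

S(f_2,h_4): lcm = x_1x_2^2. S = x_2^7 + 2x_2^6 - 3x_2^5 - 2x_2^4 + x_2^3 - 3x_2^2 - 3x_2 - 1.
  leading term x_2^7: no divisor's leading term divides it; move x_2^7 to the remainder.
  leading term x_2^6: no divisor's leading term divides it; move 2x_2^6 to the remainder.
  leading term x_2^5: no divisor's leading term divides it; move -3x_2^5 to the remainder.
  leading term x_2^4: no divisor's leading term divides it; move -2x_2^4 to the remainder.
  leading term x_2^3: no divisor's leading term divides it; move x_2^3 to the remainder.
  leading term x_2^2: no divisor's leading term divides it; move -3x_2^2 to the remainder.
  leading term x_2: no divisor's leading term divides it; move -3x_2 to the remainder.
  leading term 1: no divisor's leading term divides it; move -1 to the remainder.
  remainder x_2^7 + 2x_2^6 - 3x_2^5 - 2x_2^4 + x_2^3 - 3x_2^2 - 3x_2 - 1 ≠ 0; add h_5 = x_2^7 + 2x_2^6 - 3x_2^5 - 2x_2^4 + x_2^3 - 3x_2^2 - 3x_2 - 1 to the basis.

S(h_3,h_4): lcm = x_1x_2. S = -2x_1 + x_2^6 + 2x_2^5 + x_2^4 - 2x_2^3 + 3x_2^2 - x_2 + 1.
  leading term x_1: subtract (3)·h_4 from -2x_1 + x_2^6 + 2x_2^5 + x_2^4 - 2x_2^3 + 3x_2^2 - x_2 + 1 → x_2^6 - 3x_2^4 - 3x_2^3 - 3x_2 + 3
  leading term x_2^6: no divisor's leading term divides it; move x_2^6 to the remainder.
  leading term x_2^4: no divisor's leading term divides it; move -3x_2^4 to the remainder.
  leading term x_2^3: no divisor's leading term divides it; move -3x_2^3 to the remainder.
  leading term x_2: no divisor's leading term divides it; move -3x_2 to the remainder.
  leading term 1: no divisor's leading term divides it; move 3 to the remainder.
  remainder x_2^6 - 3x_2^4 - 3x_2^3 - 3x_2 + 3 ≠ 0; add h_6 = x_2^6 - 3x_2^4 - 3x_2^3 - 3x_2 + 3 to the basis.

The other S-polynomials (S(f_1,h_3), S(f_1,h_4), S(f_1,h_5), S(f_2,h_5), S(h_3,h_5), S(h_4,h_5), S(f_1,h_6), S(f_2,h_6), S(h_3,h_6), S(h_4,h_6), S(h_5,h_6)) all reduce to 0 modulo the current basis, so we have a Gröbner basis.
Inter-reduce: drop elements whose leading term is divisible by another's, tail-reduce, and make monic.
Reduced Gröbner basis: {x_1 - x_2^5 - 2x_2^4 + 3x_2^3 + 2x_2^2 - x_2 + 1, x_2^6 - 3x_2^4 - 3x_2^3 - 3x_2 + 3}.
Label its elements g_1 = x_1 - x_2^5 - 2x_2^4 + 3x_2^3 + 2x_2^2 - x_2 + 1, g_2 = x_2^6 - 3x_2^4 - 3x_2^3 - 3x_2 + 3.

Reduce p = -2x_1^2 - 3x_1x_2^2 - 2x_1x_2 + x_1 + 2x_2^5 + x_2^4 + x_2^3 + x_2^2 + 3x_2 - 3 modulo G:
  leading term x_1^2: subtract (-2x_1)·g_1 from -2x_1^2 - 3x_1x_2^2 - 2x_1x_2 + x_1 + 2x_2^5 + x_2^4 + x_2^3 + x_2^2 + 3x_2 - 3 → -2x_1x_2^5 + 3x_1x_2^4 - x_1x_2^3 + x_1x_2^2 + 3x_1x_2 + 3x_1 + 2x_2^5 + x_2^4 + x_2^3 + x_2^2 + 3x_2 - 3
  leading term x_1x_2^5: subtract (-2x_2^5)·g_1 from -2x_1x_2^5 + 3x_1x_2^4 - x_1x_2^3 + x_1x_2^2 + 3x_1x_2 + 3x_1 + 2x_2^5 + x_2^4 + x_2^3 + x_2^2 + 3x_2 - 3 → 3x_1x_2^4 - x_1x_2^3 + x_1x_2^2 + 3x_1x_2 + 3x_1 - 2x_2^10 + 3x_2^9 - x_2^8 - 3x_2^7 - 2x_2^6 - 3x_2^5 + x_2^4 + x_2^3 + x_2^2 + 3x_2 - 3
  leading term x_1x_2^4: subtract (3x_2^4)·g_1 from 3x_1x_2^4 - x_1x_2^3 + x_1x_2^2 + 3x_1x_2 + 3x_1 - 2x_2^10 + 3x_2^9 - x_2^8 - 3x_2^7 - 2x_2^6 - 3x_2^5 + x_2^4 + x_2^3 + x_2^2 + 3x_2 - 3 → -x_1x_2^3 + x_1x_2^2 + 3x_1x_2 + 3x_1 - 2x_2^10 - x_2^9 - 2x_2^8 + 2x_2^7 - x_2^6 - 2x_2^4 + x_2^3 + x_2^2 + 3x_2 - 3
  leading term x_1x_2^3: subtract (-x_2^3)·g_1 from -x_1x_2^3 + x_1x_2^2 + 3x_1x_2 + 3x_1 - 2x_2^10 - x_2^9 - 2x_2^8 + 2x_2^7 - x_2^6 - 2x_2^4 + x_2^3 + x_2^2 + 3x_2 - 3 → x_1x_2^2 + 3x_1x_2 + 3x_1 - 2x_2^10 - x_2^9 - 3x_2^8 + 2x_2^6 + 2x_2^5 - 3x_2^4 + 2x_2^3 + x_2^2 + 3x_2 - 3
  leading term x_1x_2^2: subtract (x_2^2)·g_1 from x_1x_2^2 + 3x_1x_2 + 3x_1 - 2x_2^10 - x_2^9 - 3x_2^8 + 2x_2^6 + 2x_2^5 - 3x_2^4 + 2x_2^3 + x_2^2 + 3x_2 - 3 → 3x_1x_2 + 3x_1 - 2x_2^10 - x_2^9 - 3x_2^8 + x_2^7 - 3x_2^6 - x_2^5 + 2x_2^4 + 3x_2^3 + 3x_2 - 3
  leading term x_1x_2: subtract (3x_2)·g_1 from 3x_1x_2 + 3x_1 - 2x_2^10 - x_2^9 - 3x_2^8 + x_2^7 - 3x_2^6 - x_2^5 + 2x_2^4 + 3x_2^3 + 3x_2 - 3 → 3x_1 - 2x_2^10 - x_2^9 - 3x_2^8 + x_2^7 - 2x_2^5 - 3x_2^3 + 3x_2^2 - 3
  leading term x_1: subtract (3)·g_1 from 3x_1 - 2x_2^10 - x_2^9 - 3x_2^8 + x_2^7 - 2x_2^5 - 3x_2^3 + 3x_2^2 - 3 → -2x_2^10 - x_2^9 - 3x_2^8 + x_2^7 + x_2^5 - x_2^4 + 2x_2^3 - 3x_2^2 + 3x_2 + 1
  leading term x_2^10: subtract (-2x_2^4)·g_2 from -2x_2^10 - x_2^9 - 3x_2^8 + x_2^7 + x_2^5 - x_2^4 + 2x_2^3 - 3x_2^2 + 3x_2 + 1 → -x_2^9 - 2x_2^8 + 2x_2^7 + 2x_2^5 - 2x_2^4 + 2x_2^3 - 3x_2^2 + 3x_2 + 1
  leading term x_2^9: subtract (-x_2^3)·g_2 from -x_2^9 - 2x_2^8 + 2x_2^7 + 2x_2^5 - 2x_2^4 + 2x_2^3 - 3x_2^2 + 3x_2 + 1 → -2x_2^8 - x_2^7 - 3x_2^6 + 2x_2^5 + 2x_2^4 - 2x_2^3 - 3x_2^2 + 3x_2 + 1
  leading term x_2^8: subtract (-2x_2^2)·g_2 from -2x_2^8 - x_2^7 - 3x_2^6 + 2x_2^5 + 2x_2^4 - 2x_2^3 - 3x_2^2 + 3x_2 + 1 → -x_2^7 - 2x_2^6 + 3x_2^5 + 2x_2^4 - x_2^3 + 3x_2^2 + 3x_2 + 1
  leading term x_2^7: subtract (-x_2)·g_2 from -x_2^7 - 2x_2^6 + 3x_2^5 + 2x_2^4 - x_2^3 + 3x_2^2 + 3x_2 + 1 → -2x_2^6 - x_2^4 - x_2^3 - x_2 + 1
  leading term x_2^6: subtract (-2)·g_2 from -2x_2^6 - x_2^4 - x_2^3 - x_2 + 1 → 0
  normal form = 0.
Since the normal form is 0, p ∈ I.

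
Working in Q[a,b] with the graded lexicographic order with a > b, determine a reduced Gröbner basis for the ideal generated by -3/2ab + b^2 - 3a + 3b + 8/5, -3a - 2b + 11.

G = {b^2 - 1/4b - 47/10, a + 2/3b - 11/3}

f_1 = -3/2ab + b^2 - 3a + 3b + 8/5, LT = ab.
f_2 = -3a - 2b + 11, LT = a.

S(f_1,f_2): lcm = ab. S = -4/3b^2 + 2a + 5/3b - 16/15.
  leading term b^2: no divisor's leading term divides it; move -4/3b^2 to the remainder.
  leading term a: subtract (-2/3)·f_2 from 2a + 5/3b - 16/15 → 1/3b + 94/15
  leading term b: no divisor's leading term divides it; move 1/3b to the remainder.
  leading term 1: no divisor's leading term divides it; move 94/15 to the remainder.
  remainder -4/3b^2 + 1/3b + 94/15 ≠ 0; add g_3 = -4/3b^2 + 1/3b + 94/15 to the basis.

The other S-polynomials (S(f_1,g_3), S(f_2,g_3)) all reduce to 0 modulo the current basis, so we have a Gröbner basis.
Inter-reduce: drop elements whose leading term is divisible by another's, tail-reduce, and make monic.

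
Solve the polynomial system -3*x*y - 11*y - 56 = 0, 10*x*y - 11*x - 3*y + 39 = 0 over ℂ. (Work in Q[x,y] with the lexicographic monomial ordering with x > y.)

{(1, -4), (-199/11, 22/17)}

Compute a lex Gröbner basis by Buchberger's algorithm.
f_1 = -3*x*y - 11*y - 56, LT = x*y.
f_2 = 10*x*y - 11*x - 3*y + 39, LT = x*y.

S(f_1,f_2): lcm = x*y. S = 11/10*x + 119/30*y + 443/30.
  leading term x: no divisor's leading term divides it; move 11/10*x to the remainder.
  leading term y: no divisor's leading term divides it; move 119/30*y to the remainder.
  leading term 1: no divisor's leading term divides it; move 443/30 to the remainder.
  remainder 11/10*x + 119/30*y + 443/30 ≠ 0; add h_3 = 11/10*x + 119/30*y + 443/30 to the basis.

S(f_1,h_3): lcm = x*y. S = -119/33*y**2 - 322/33*y + 56/3.
  leading term y**2: no divisor's leading term divides it; move -119/33*y**2 to the remainder.
  leading term y: no divisor's leading term divides it; move -322/33*y to the remainder.
  leading term 1: no divisor's leading term divides it; move 56/3 to the remainder.
  remainder -119/33*y**2 - 322/33*y + 56/3 ≠ 0; add h_4 = -119/33*y**2 - 322/33*y + 56/3 to the basis.

The other S-polynomials (S(f_2,h_3), S(f_1,h_4), S(f_2,h_4), S(h_3,h_4)) all reduce to 0 modulo the current basis, so we have a Gröbner basis.
Inter-reduce: drop elements whose leading term is divisible by another's, tail-reduce, and make monic.
Reduced Gröbner basis: {x + 119/33*y + 443/33, y**2 + 46/17*y - 88/17}.

The lex basis is triangular: the last element involves only y. Solving y**2 + 46/17*y - 88/17 = 0 gives y ∈ {-4, 22/17}; substituting each value into the earlier elements determines the remaining variables.
  y = -4: the earlier basis element becomes x - 1 = 0, giving x = 1 — point (1, -4).
  y = 22/17: the earlier basis element becomes x + 199/11 = 0, giving x = -199/11 — point (-199/11, 22/17).
Substituting each solution back into the original system confirms all equations vanish.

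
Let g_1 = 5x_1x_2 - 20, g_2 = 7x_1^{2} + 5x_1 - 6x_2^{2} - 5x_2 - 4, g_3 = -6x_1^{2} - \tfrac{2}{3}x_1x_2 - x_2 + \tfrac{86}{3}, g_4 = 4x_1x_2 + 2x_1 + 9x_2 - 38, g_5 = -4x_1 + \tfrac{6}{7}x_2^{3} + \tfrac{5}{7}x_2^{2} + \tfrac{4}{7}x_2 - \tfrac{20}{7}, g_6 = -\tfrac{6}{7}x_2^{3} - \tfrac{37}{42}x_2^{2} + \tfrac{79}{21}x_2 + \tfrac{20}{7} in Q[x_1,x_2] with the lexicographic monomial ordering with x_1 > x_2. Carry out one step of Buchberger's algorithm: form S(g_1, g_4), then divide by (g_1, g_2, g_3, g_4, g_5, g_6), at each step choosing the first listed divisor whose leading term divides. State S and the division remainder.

lcm(LM(g_1), LM(g_4)) = x_1x_2.
S = (lcm/LT(g_1))·g_1 − (lcm/LT(g_4))·g_4 = -\tfrac{1}{2}x_1 - \tfrac{9}{4}x_2 + \tfrac{11}{2}.
Reduce S modulo (g_1, g_2, g_3, g_4, g_5, g_6) in that order:
  leading term x_1: subtract (\tfrac{1}{8})·g_5 from -\tfrac{1}{2}x_1 - \tfrac{9}{4}x_2 + \tfrac{11}{2} → -\tfrac{3}{28}x_2^{3} - \tfrac{5}{56}x_2^{2} - \tfrac{65}{28}x_2 + \tfrac{41}{7}
  leading term x_2^{3}: subtract (\tfrac{1}{8})·g_6 from -\tfrac{3}{28}x_2^{3} - \tfrac{5}{56}x_2^{2} - \tfrac{65}{28}x_2 + \tfrac{41}{7} → \tfrac{1}{48}x_2^{2} - \tfrac{67}{24}x_2 + \tfrac{11}{2}
  leading term x_2^{2}: no divisor's leading term divides it; move \tfrac{1}{48}x_2^{2} to the remainder.
  leading term x_2: no divisor's leading term divides it; move -\tfrac{67}{24}x_2 to the remainder.
  leading term 1: no divisor's leading term divides it; move \tfrac{11}{2} to the remainder.
The remainder \tfrac{1}{48}x_2^{2} - \tfrac{67}{24}x_2 + \tfrac{11}{2} is nonzero, so it would be added as the next basis element.

S(g_1, g_4) = -\tfrac{1}{2}x_1 - \tfrac{9}{4}x_2 + \tfrac{11}{2}; remainder on division = \tfrac{1}{48}x_2^{2} - \tfrac{67}{24}x_2 + \tfrac{11}{2}.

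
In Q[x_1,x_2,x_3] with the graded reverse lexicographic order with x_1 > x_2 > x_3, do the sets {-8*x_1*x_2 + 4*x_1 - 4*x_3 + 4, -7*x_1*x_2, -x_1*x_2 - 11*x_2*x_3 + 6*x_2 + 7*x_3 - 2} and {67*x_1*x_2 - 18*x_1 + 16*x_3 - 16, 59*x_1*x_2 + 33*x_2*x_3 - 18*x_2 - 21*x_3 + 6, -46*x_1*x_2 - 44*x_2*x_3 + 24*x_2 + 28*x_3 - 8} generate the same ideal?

No, the ideals differ.

Equality of ideals is decidable: compute both reduced Gröbner bases (unique for the ordering) and check whether they agree.
Buchberger on the first generating set:
f_1 = -8*x_1*x_2 + 4*x_1 - 4*x_3 + 4, LT = x_1*x_2.
f_2 = -7*x_1*x_2, LT = x_1*x_2.
f_3 = -x_1*x_2 - 11*x_2*x_3 + 6*x_2 + 7*x_3 - 2, LT = x_1*x_2.

S(f_1,f_2): lcm = x_1*x_2. S = -1/2*x_1 + 1/2*x_3 - 1/2.
  leading term x_1: no divisor's leading term divides it; move -1/2*x_1 to the remainder.
  leading term x_3: no divisor's leading term divides it; move 1/2*x_3 to the remainder.
  leading term 1: no divisor's leading term divides it; move -1/2 to the remainder.
  remainder -1/2*x_1 + 1/2*x_3 - 1/2 ≠ 0; add g_4 = -1/2*x_1 + 1/2*x_3 - 1/2 to the basis.

S(f_1,f_3): lcm = x_1*x_2. S = -11*x_2*x_3 - 1/2*x_1 + 6*x_2 + 15/2*x_3 - 5/2.
  leading term x_2*x_3: no divisor's leading term divides it; move -11*x_2*x_3 to the remainder.
  leading term x_1: subtract (1)·g_4 from -1/2*x_1 + 6*x_2 + 15/2*x_3 - 5/2 → 6*x_2 + 7*x_3 - 2
  leading term x_2: no divisor's leading term divides it; move 6*x_2 to the remainder.
  leading term x_3: no divisor's leading term divides it; move 7*x_3 to the remainder.
  leading term 1: no divisor's leading term divides it; move -2 to the remainder.
  remainder -11*x_2*x_3 + 6*x_2 + 7*x_3 - 2 ≠ 0; add g_5 = -11*x_2*x_3 + 6*x_2 + 7*x_3 - 2 to the basis.

S(f_1,g_4): lcm = x_1*x_2. S = x_2*x_3 - 1/2*x_1 - x_2 + 1/2*x_3 - 1/2.
  leading term x_2*x_3: subtract (-1/11)·g_5 from x_2*x_3 - 1/2*x_1 - x_2 + 1/2*x_3 - 1/2 → -1/2*x_1 - 5/11*x_2 + 25/22*x_3 - 15/22
  leading term x_1: subtract (1)·g_4 from -1/2*x_1 - 5/11*x_2 + 25/22*x_3 - 15/22 → -5/11*x_2 + 7/11*x_3 - 2/11
  leading term x_2: no divisor's leading term divides it; move -5/11*x_2 to the remainder.
  leading term x_3: no divisor's leading term divides it; move 7/11*x_3 to the remainder.
  leading term 1: no divisor's leading term divides it; move -2/11 to the remainder.
  remainder -5/11*x_2 + 7/11*x_3 - 2/11 ≠ 0; add g_6 = -5/11*x_2 + 7/11*x_3 - 2/11 to the basis.

S(f_1,g_5): lcm = x_1*x_2*x_3. S = 6/11*x_1*x_2 + 3/22*x_1*x_3 + 1/2*x_3**2 - 2/11*x_1 - 1/2*x_3.
  leading term x_1*x_2: subtract (-3/44)·f_1 from 6/11*x_1*x_2 + 3/22*x_1*x_3 + 1/2*x_3**2 - 2/11*x_1 - 1/2*x_3 → 3/22*x_1*x_3 + 1/2*x_3**2 + 1/11*x_1 - 17/22*x_3 + 3/11
  leading term x_1*x_3: subtract (-3/11*x_3)·g_4 from 3/22*x_1*x_3 + 1/2*x_3**2 + 1/11*x_1 - 17/22*x_3 + 3/11 → 7/11*x_3**2 + 1/11*x_1 - 10/11*x_3 + 3/11
  leading term x_3**2: no divisor's leading term divides it; move 7/11*x_3**2 to the remainder.
  leading term x_1: subtract (-2/11)·g_4 from 1/11*x_1 - 10/11*x_3 + 3/11 → -9/11*x_3 + 2/11
  leading term x_3: no divisor's leading term divides it; move -9/11*x_3 to the remainder.
  leading term 1: no divisor's leading term divides it; move 2/11 to the remainder.
  remainder 7/11*x_3**2 - 9/11*x_3 + 2/11 ≠ 0; add g_7 = 7/11*x_3**2 - 9/11*x_3 + 2/11 to the basis.

The other S-polynomials (S(f_2,f_3), S(f_2,g_4), S(f_3,g_4), S(f_2,g_5), S(f_3,g_5), S(g_4,g_5), S(f_1,g_6), S(f_2,g_6), S(f_3,g_6), S(g_4,g_6), S(g_5,g_6), S(f_1,g_7), S(f_2,g_7), S(f_3,g_7), S(g_4,g_7), S(g_5,g_7), S(g_6,g_7)) all reduce to 0 modulo the current basis, so we have a Gröbner basis.
Inter-reduce: drop elements whose leading term is divisible by another's, tail-reduce, and make monic.
Reduced Gröbner basis: {x_3**2 - 9/7*x_3 + 2/7, x_1 - x_3 + 1, x_2 - 7/5*x_3 + 2/5}.

Buchberger on the second generating set:
h_1 = 67*x_1*x_2 - 18*x_1 + 16*x_3 - 16, LT = x_1*x_2.
h_2 = 59*x_1*x_2 + 33*x_2*x_3 - 18*x_2 - 21*x_3 + 6, LT = x_1*x_2.
h_3 = -46*x_1*x_2 - 44*x_2*x_3 + 24*x_2 + 28*x_3 - 8, LT = x_1*x_2.

S(h_1,h_2): lcm = x_1*x_2. S = -33/59*x_2*x_3 - 18/67*x_1 + 18/59*x_2 + 2351/3953*x_3 - 1346/3953.
  leading term x_2*x_3: no divisor's leading term divides it; move -33/59*x_2*x_3 to the remainder.
  leading term x_1: no divisor's leading term divides it; move -18/67*x_1 to the remainder.
  leading term x_2: no divisor's leading term divides it; move 18/59*x_2 to the remainder.
  leading term x_3: no divisor's leading term divides it; move 2351/3953*x_3 to the remainder.
  leading term 1: no divisor's leading term divides it; move -1346/3953 to the remainder.
  remainder -33/59*x_2*x_3 - 18/67*x_1 + 18/59*x_2 + 2351/3953*x_3 - 1346/3953 ≠ 0; add k_4 = -33/59*x_2*x_3 - 18/67*x_1 + 18/59*x_2 + 2351/3953*x_3 - 1346/3953 to the basis.

S(h_1,h_3): lcm = x_1*x_2. S = -22/23*x_2*x_3 - 18/67*x_1 + 12/23*x_2 + 1306/1541*x_3 - 636/1541.
  leading term x_2*x_3: subtract (118/69)·k_4 from -22/23*x_2*x_3 - 18/67*x_1 + 12/23*x_2 + 1306/1541*x_3 - 636/1541 → 294/1541*x_1 - 784/4623*x_3 + 784/4623
  leading term x_1: no divisor's leading term divides it; move 294/1541*x_1 to the remainder.
  leading term x_3: no divisor's leading term divides it; move -784/4623*x_3 to the remainder.
  leading term 1: no divisor's leading term divides it; move 784/4623 to the remainder.
  remainder 294/1541*x_1 - 784/4623*x_3 + 784/4623 ≠ 0; add k_5 = 294/1541*x_1 - 784/4623*x_3 + 784/4623 to the basis.

S(h_1,k_4): lcm = x_1*x_2*x_3. S = -354/737*x_1**2 + 6/11*x_1*x_2 + 1757/2211*x_1*x_3 + 16/67*x_3**2 - 1346/2211*x_1 - 16/67*x_3.
  leading term x_1**2: subtract (-1357/539*x_1)·k_5 from -354/737*x_1**2 + 6/11*x_1*x_2 + 1757/2211*x_1*x_3 + 16/67*x_3**2 - 1346/2211*x_1 - 16/67*x_3 → 6/11*x_1*x_2 + 271/737*x_1*x_3 + 16/67*x_3**2 - 2/11*x_1 - 16/67*x_3
  leading term x_1*x_2: subtract (6/737)·h_1 from 6/11*x_1*x_2 + 271/737*x_1*x_3 + 16/67*x_3**2 - 2/11*x_1 - 16/67*x_3 → 271/737*x_1*x_3 + 16/67*x_3**2 - 26/737*x_1 - 272/737*x_3 + 96/737
  leading term x_1*x_3: subtract (6233/3234*x_3)·k_5 from 271/737*x_1*x_3 + 16/67*x_3**2 - 26/737*x_1 - 272/737*x_3 + 96/737 → 56/99*x_3**2 - 26/737*x_1 - 4616/6633*x_3 + 96/737
  leading term x_3**2: no divisor's leading term divides it; move 56/99*x_3**2 to the remainder.
  leading term x_1: subtract (-299/1617)·k_5 from -26/737*x_1 - 4616/6633*x_3 + 96/737 → -8/11*x_3 + 16/99
  leading term x_3: no divisor's leading term divides it; move -8/11*x_3 to the remainder.
  leading term 1: no divisor's leading term divides it; move 16/99 to the remainder.
  remainder 56/99*x_3**2 - 8/11*x_3 + 16/99 ≠ 0; add k_6 = 56/99*x_3**2 - 8/11*x_3 + 16/99 to the basis.

S(h_1,k_5): lcm = x_1*x_2. S = 8/9*x_2*x_3 - 18/67*x_1 - 8/9*x_2 + 16/67*x_3 - 16/67.
  leading term x_2*x_3: subtract (-472/297)·k_4 from 8/9*x_2*x_3 - 18/67*x_1 - 8/9*x_2 + 16/67*x_3 - 16/67 → -1538/2211*x_1 - 40/99*x_2 + 23560/19899*x_3 - 15520/19899
  leading term x_1: subtract (-17687/4851)·k_5 from -1538/2211*x_1 - 40/99*x_2 + 23560/19899*x_3 - 15520/19899 → -40/99*x_2 + 56/99*x_3 - 16/99
  leading term x_2: no divisor's leading term divides it; move -40/99*x_2 to the remainder.
  leading term x_3: no divisor's leading term divides it; move 56/99*x_3 to the remainder.
  leading term 1: no divisor's leading term divides it; move -16/99 to the remainder.
  remainder -40/99*x_2 + 56/99*x_3 - 16/99 ≠ 0; add k_7 = -40/99*x_2 + 56/99*x_3 - 16/99 to the basis.

The other S-polynomials (S(h_2,h_3), S(h_2,k_4), S(h_3,k_4), S(h_2,k_5), S(h_3,k_5), S(k_4,k_5), S(h_1,k_6), S(h_2,k_6), S(h_3,k_6), S(k_4,k_6), S(k_5,k_6), S(h_1,k_7), S(h_2,k_7), S(h_3,k_7), S(k_4,k_7), S(k_5,k_7), S(k_6,k_7)) all reduce to 0 modulo the current basis, so we have a Gröbner basis.
Inter-reduce: drop elements whose leading term is divisible by another's, tail-reduce, and make monic.
Reduced Gröbner basis: {x_3**2 - 9/7*x_3 + 2/7, x_1 - 8/9*x_3 + 8/9, x_2 - 7/5*x_3 + 2/5}.

These differ, so the ideals are not equal.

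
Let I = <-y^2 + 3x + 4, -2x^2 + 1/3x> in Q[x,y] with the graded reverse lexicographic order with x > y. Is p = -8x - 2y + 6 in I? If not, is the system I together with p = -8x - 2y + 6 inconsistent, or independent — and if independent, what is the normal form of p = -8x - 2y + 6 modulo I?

Adjoining -8x - 2y + 6 makes the ideal the whole ring: the system is inconsistent.

First compute the reduced Gröbner basis of I by Buchberger's algorithm.
f_1 = -y^2 + 3x + 4, LT = y^2.
f_2 = -2x^2 + 1/3x, LT = x^2.

The S-polynomials (S(f_1,f_2)) all reduce to 0 modulo the current basis, so we have a Gröbner basis.
Inter-reduce: drop elements whose leading term is divisible by another's, tail-reduce, and make monic.
Reduced Gröbner basis: {x^2 - 1/6x, y^2 - 3x - 4}.
Label its elements g_1 = x^2 - 1/6x, g_2 = y^2 - 3x - 4.

Reduce p = -8x - 2y + 6 modulo G:
  leading term x: no divisor's leading term divides it; move -8x to the remainder.
  leading term y: no divisor's leading term divides it; move -2y to the remainder.
  leading term 1: no divisor's leading term divides it; move 6 to the remainder.
  normal form = -8x - 2y + 6.
The normal form is nonzero, so p ∉ I. Since p minus its normal form lies in I, I + (p) = I + (r) where r = -8x - 2y + 6; decide whether this ideal is the whole ring.
Run Buchberger on G together with r (pairs among the g_i already reduce to 0 since G is a Gröbner basis):
g_1 = x^2 - 1/6x, LT = x^2.
g_2 = y^2 - 3x - 4, LT = y^2.
r = -8x - 2y + 6, LT = x.

S(g_1,r): lcm = x^2. S = -1/4xy + 7/12x.
  leading term xy: subtract (1/32y)·r from -1/4xy + 7/12x → 1/16y^2 + 7/12x - 3/16y
  leading term y^2: subtract (1/16)·g_2 from 1/16y^2 + 7/12x - 3/16y → 37/48x - 3/16y + 1/4
  leading term x: subtract (-37/384)·r from 37/48x - 3/16y + 1/4 → -73/192y + 53/64
  leading term y: no divisor's leading term divides it; move -73/192y to the remainder.
  leading term 1: no divisor's leading term divides it; move 53/64 to the remainder.
  remainder -73/192y + 53/64 ≠ 0; add m_4 = -73/192y + 53/64 to the basis.

S(g_2,m_4): lcm = y^2. S = -3x + 159/73y - 4.
  leading term x: subtract (3/8)·r from -3x + 159/73y - 4 → 855/292y - 25/4
  leading term y: subtract (-41040/5329)·m_4 from 855/292y - 25/4 → 680/5329
  leading term 1: no divisor's leading term divides it; move 680/5329 to the remainder.
  remainder 680/5329 ≠ 0; add m_5 = 680/5329 to the basis.

The other S-polynomials (S(g_1,g_2), S(g_2,r), S(g_1,m_4), S(r,m_4), S(g_1,m_5), S(g_2,m_5), S(r,m_5), S(m_4,m_5)) all reduce to 0 modulo the current basis, so we have a Gröbner basis.
Inter-reduce: drop elements whose leading term is divisible by another's, tail-reduce, and make monic.
Reduced Gröbner basis: {1}.
The reduced Gröbner basis of I + (p) is {1}: the ideal is the whole ring, so the enlarged system has no common solution — adjoining p is inconsistent.

The remainder on division by a Gröbner basis is unique — it is the normal form.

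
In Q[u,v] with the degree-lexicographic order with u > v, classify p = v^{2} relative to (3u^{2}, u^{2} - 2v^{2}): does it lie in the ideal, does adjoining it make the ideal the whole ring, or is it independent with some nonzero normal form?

First compute the reduced Gröbner basis of I by Buchberger's algorithm.
f_1 = 3u^{2}, LT = u^{2}.
f_2 = u^{2} - 2v^{2}, LT = u^{2}.

S(f_1,f_2): lcm = u^{2}. S = 2v^{2}.
  reduce S modulo (f_1, f_2):
  remainder 2v^{2} ≠ 0; add h_3 = 2v^{2} to the basis.

The other S-polynomials (S(f_1,h_3), S(f_2,h_3)) all reduce to 0 modulo the current basis, so we have a Gröbner basis.
Inter-reduce: drop elements whose leading term is divisible by another's, tail-reduce, and make monic.
Reduced Gröbner basis: {u^{2}, v^{2}}.
Label its elements g_1 = u^{2}, g_2 = v^{2}.

Reduce p = v^{2} modulo G:
  leading term v^{2}: subtract (1)·g_2 from v^{2} → 0
  normal form = 0.
Since the normal form is 0, p ∈ I.

v^{2} lies in I (it reduces to 0).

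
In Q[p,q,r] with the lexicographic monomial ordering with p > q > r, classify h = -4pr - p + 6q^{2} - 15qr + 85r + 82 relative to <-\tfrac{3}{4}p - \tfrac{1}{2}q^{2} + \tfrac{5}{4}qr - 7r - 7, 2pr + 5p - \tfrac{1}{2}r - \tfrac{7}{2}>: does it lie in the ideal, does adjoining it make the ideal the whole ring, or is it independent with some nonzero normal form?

First compute the reduced Gröbner basis of I by Buchberger's algorithm.
f_1 = -\tfrac{3}{4}p - \tfrac{1}{2}q^{2} + \tfrac{5}{4}qr - 7r - 7, LT = p.
f_2 = 2pr + 5p - \tfrac{1}{2}r - \tfrac{7}{2}, LT = pr.

S(f_1,f_2): lcm = pr. S = -\tfrac{5}{2}p + \tfrac{2}{3}q^{2}r - \tfrac{5}{3}qr^{2} + \tfrac{28}{3}r^{2} + \tfrac{115}{12}r + \tfrac{7}{4}.
  leading term p: subtract (\tfrac{10}{3})·f_1 from -\tfrac{5}{2}p + \tfrac{2}{3}q^{2}r - \tfrac{5}{3}qr^{2} + \tfrac{28}{3}r^{2} + \tfrac{115}{12}r + \tfrac{7}{4} → \tfrac{2}{3}q^{2}r + \tfrac{5}{3}q^{2} - \tfrac{5}{3}qr^{2} - \tfrac{25}{6}qr + \tfrac{28}{3}r^{2} + \tfrac{395}{12}r + \tfrac{301}{12}
  leading term q^{2}r: no divisor's leading term divides it; move \tfrac{2}{3}q^{2}r to the remainder.
  leading term q^{2}: no divisor's leading term divides it; move \tfrac{5}{3}q^{2} to the remainder.
  leading term qr^{2}: no divisor's leading term divides it; move -\tfrac{5}{3}qr^{2} to the remainder.
  leading term qr: no divisor's leading term divides it; move -\tfrac{25}{6}qr to the remainder.
  leading term r^{2}: no divisor's leading term divides it; move \tfrac{28}{3}r^{2} to the remainder.
  leading term r: no divisor's leading term divides it; move \tfrac{395}{12}r to the remainder.
  leading term 1: no divisor's leading term divides it; move \tfrac{301}{12} to the remainder.
  remainder \tfrac{2}{3}q^{2}r + \tfrac{5}{3}q^{2} - \tfrac{5}{3}qr^{2} - \tfrac{25}{6}qr + \tfrac{28}{3}r^{2} + \tfrac{395}{12}r + \tfrac{301}{12} ≠ 0; add k_3 = \tfrac{2}{3}q^{2}r + \tfrac{5}{3}q^{2} - \tfrac{5}{3}qr^{2} - \tfrac{25}{6}qr + \tfrac{28}{3}r^{2} + \tfrac{395}{12}r + \tfrac{301}{12} to the basis.

The other S-polynomials (S(f_1,k_3), S(f_2,k_3)) all reduce to 0 modulo the current basis, so we have a Gröbner basis.
Inter-reduce: drop elements whose leading term is divisible by another's, tail-reduce, and make monic.
Reduced Gröbner basis: {p + \tfrac{2}{3}q^{2} - \tfrac{5}{3}qr + \tfrac{28}{3}r + \tfrac{28}{3}, q^{2}r + \tfrac{5}{2}q^{2} - \tfrac{5}{2}qr^{2} - \tfrac{25}{4}qr + 14r^{2} + \tfrac{395}{8}r + \tfrac{301}{8}}.
Label its elements g_1 = p + \tfrac{2}{3}q^{2} - \tfrac{5}{3}qr + \tfrac{28}{3}r + \tfrac{28}{3}, g_2 = q^{2}r + \tfrac{5}{2}q^{2} - \tfrac{5}{2}qr^{2} - \tfrac{25}{4}qr + 14r^{2} + \tfrac{395}{8}r + \tfrac{301}{8}.

Reduce h = -4pr - p + 6q^{2} - 15qr + 85r + 82 modulo G:
  leading term pr: subtract (-4r)·g_1 from -4pr - p + 6q^{2} - 15qr + 85r + 82 → -p + \tfrac{8}{3}q^{2}r + 6q^{2} - \tfrac{20}{3}qr^{2} - 15qr + \tfrac{112}{3}r^{2} + \tfrac{367}{3}r + 82
  leading term p: subtract (-1)·g_1 from -p + \tfrac{8}{3}q^{2}r + 6q^{2} - \tfrac{20}{3}qr^{2} - 15qr + \tfrac{112}{3}r^{2} + \tfrac{367}{3}r + 82 → \tfrac{8}{3}q^{2}r + \tfrac{20}{3}q^{2} - \tfrac{20}{3}qr^{2} - \tfrac{50}{3}qr + \tfrac{112}{3}r^{2} + \tfrac{395}{3}r + \tfrac{274}{3}
  leading term q^{2}r: subtract (\tfrac{8}{3})·g_2 from \tfrac{8}{3}q^{2}r + \tfrac{20}{3}q^{2} - \tfrac{20}{3}qr^{2} - \tfrac{50}{3}qr + \tfrac{112}{3}r^{2} + \tfrac{395}{3}r + \tfrac{274}{3} → -9
  leading term 1: no divisor's leading term divides it; move -9 to the remainder.
  normal form = -9.
The normal form is nonzero, so h ∉ I. Since h minus its normal form lies in I, I + (h) = I + (n) where n = -9; decide whether this ideal is the whole ring.
Here n = -9 is a nonzero constant, hence a unit: 1 ∈ I + (h), the Gröbner basis of I + (h) is {1}, and the enlarged system has no common solution — adjoining h is inconsistent.

The remainder on division by a Gröbner basis is unique — it is the normal form.

Adjoining -4pr - p + 6q^{2} - 15qr + 85r + 82 makes the ideal the whole ring: the system is inconsistent.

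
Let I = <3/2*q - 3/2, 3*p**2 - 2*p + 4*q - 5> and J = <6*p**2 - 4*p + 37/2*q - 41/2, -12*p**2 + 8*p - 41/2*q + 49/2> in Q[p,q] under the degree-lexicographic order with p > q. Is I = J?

Yes, the ideals are equal.

Equality of ideals is decidable: compute both reduced Gröbner bases (unique for the ordering) and check whether they agree.
Buchberger on the first generating set:
f_1 = 3/2*q - 3/2, LT = q.
f_2 = 3*p**2 - 2*p + 4*q - 5, LT = p**2.

S(f_1,f_2): leading monomials are coprime, so the S-polynomial reduces to 0 (Buchberger's first criterion).
Every S-polynomial of the final basis reduces to 0, so we have a Gröbner basis.
Inter-reduce: drop elements whose leading term is divisible by another's, tail-reduce, and make monic.
Reduced Gröbner basis: {p**2 - 2/3*p - 1/3, q - 1}.

Buchberger on the second generating set:
h_1 = 6*p**2 - 4*p + 37/2*q - 41/2, LT = p**2.
h_2 = -12*p**2 + 8*p - 41/2*q + 49/2, LT = p**2.

S(h_1,h_2): lcm = p**2. S = 11/8*q - 11/8.
  leading term q: no divisor's leading term divides it; move 11/8*q to the remainder.
  leading term 1: no divisor's leading term divides it; move -11/8 to the remainder.
  remainder 11/8*q - 11/8 ≠ 0; add k_3 = 11/8*q - 11/8 to the basis.

S(h_1,k_3): leading monomials are coprime, so the S-polynomial reduces to 0 (Buchberger's first criterion).
S(h_2,k_3): leading monomials are coprime, so the S-polynomial reduces to 0 (Buchberger's first criterion).
Every S-polynomial of the final basis reduces to 0, so we have a Gröbner basis.
Inter-reduce: drop elements whose leading term is divisible by another's, tail-reduce, and make monic.
Reduced Gröbner basis: {p**2 - 2/3*p - 1/3, q - 1}.

Same reduced basis, so the two generating sets span the same ideal.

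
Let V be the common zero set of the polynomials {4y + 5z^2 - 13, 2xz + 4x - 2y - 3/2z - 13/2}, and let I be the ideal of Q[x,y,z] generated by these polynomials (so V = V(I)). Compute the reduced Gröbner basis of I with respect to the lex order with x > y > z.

f_1 = 4y + 5z^2 - 13, LT = y.
f_2 = 2xz + 4x - 2y - 3/2z - 13/2, LT = xz.

The S-polynomials (S(f_1,f_2)) all reduce to 0 modulo the current basis, so we have a Gröbner basis.

G = {xz + 2x + 5/4z^2 - 3/4z - 13/2, y + 5/4z^2 - 13/4}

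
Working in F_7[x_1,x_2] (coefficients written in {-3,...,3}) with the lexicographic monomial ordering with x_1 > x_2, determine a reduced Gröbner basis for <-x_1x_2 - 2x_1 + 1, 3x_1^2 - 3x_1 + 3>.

f_1 = -x_1x_2 - 2x_1 + 1, LT = x_1x_2.
f_2 = 3x_1^2 - 3x_1 + 3, LT = x_1^2.

S(f_1,f_2): lcm = x_1^2x_2. S = 2x_1^2 + x_1x_2 - x_1 - x_2.
  reduce S modulo (f_1, f_2):
  remainder -x_1 - x_2 - 1 ≠ 0; add g_3 = -x_1 - x_2 - 1 to the basis.

S(f_1,g_3): lcm = x_1x_2. S = 2x_1 - x_2^2 - x_2 - 1.
  reduce S modulo (f_1, f_2, g_3):
  remainder -x_2^2 - 3x_2 - 3 ≠ 0; add g_4 = -x_2^2 - 3x_2 - 3 to the basis.

The other S-polynomials (S(f_2,g_3), S(f_1,g_4), S(f_2,g_4), S(g_3,g_4)) all reduce to 0 modulo the current basis, so we have a Gröbner basis.
Inter-reduce: drop elements whose leading term is divisible by another's, tail-reduce, and make monic.

G = {x_1 + x_2 + 1, x_2^2 + 3x_2 + 3}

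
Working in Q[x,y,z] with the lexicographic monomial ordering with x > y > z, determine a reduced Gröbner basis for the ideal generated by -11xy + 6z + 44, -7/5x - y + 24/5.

G = {x + 5/7y - 24/7, y^2 - 24/5y + 42/55z + 28/5}

Buchberger's algorithm terminates because the ascending chain of leading-term ideals stabilizes.

f_1 = -11xy + 6z + 44, LT = xy.
f_2 = -7/5x - y + 24/5, LT = x.

S(f_1,f_2): lcm = xy. S = -5/7y^2 + 24/7y - 6/11z - 4.
  leading term y^2: no divisor's leading term divides it; move -5/7y^2 to the remainder.
  leading term y: no divisor's leading term divides it; move 24/7y to the remainder.
  leading term z: no divisor's leading term divides it; move -6/11z to the remainder.
  leading term 1: no divisor's leading term divides it; move -4 to the remainder.
  remainder -5/7y^2 + 24/7y - 6/11z - 4 ≠ 0; add g_3 = -5/7y^2 + 24/7y - 6/11z - 4 to the basis.

The other S-polynomials (S(f_1,g_3), S(f_2,g_3)) all reduce to 0 modulo the current basis, so we have a Gröbner basis.
Inter-reduce: drop elements whose leading term is divisible by another's, tail-reduce, and make monic.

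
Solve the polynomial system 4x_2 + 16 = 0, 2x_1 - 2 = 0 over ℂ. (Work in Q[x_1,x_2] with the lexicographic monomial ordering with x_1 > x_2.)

{(1, -4)}

Compute a lex Gröbner basis by Buchberger's algorithm.
f_1 = 4x_2 + 16, LT = x_2.
f_2 = 2x_1 - 2, LT = x_1.

The S-polynomials (S(f_1,f_2)) all reduce to 0 modulo the current basis, so we have a Gröbner basis.
Inter-reduce: drop elements whose leading term is divisible by another's, tail-reduce, and make monic.
Reduced Gröbner basis: {x_1 - 1, x_2 + 4}.

Elimination: the polynomial x_2 + 4 lies in the elimination ideal for x_2, so x_2 ∈ {-4}. For each such x_2, the remaining basis elements (now univariate) give the rest of the solution.
  x_2 = -4: the earlier basis element becomes x_1 - 1 = 0, giving x_1 = 1 — point (1, -4).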